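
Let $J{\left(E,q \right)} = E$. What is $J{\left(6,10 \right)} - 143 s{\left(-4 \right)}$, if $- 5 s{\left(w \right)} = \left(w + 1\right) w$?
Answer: $\frac{1746}{5} \approx 349.2$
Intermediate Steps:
$s{\left(w \right)} = - \frac{w \left(1 + w\right)}{5}$ ($s{\left(w \right)} = - \frac{\left(w + 1\right) w}{5} = - \frac{\left(1 + w\right) w}{5} = - \frac{w \left(1 + w\right)}{5}$)
$J{\left(6,10 \right)} - 143 s{\left(-4 \right)} = 6 - 143 \left(\left(- \frac{1}{5}\right) \left(-4\right) \left(1 - 4\right)\right) = 6 - 143 \left(\left(- \frac{1}{5}\right) \left(-4\right) \left(-3\right)\right) = 6 - - \frac{1716}{5} = 6 + \frac{1716}{5} = \frac{1746}{5}$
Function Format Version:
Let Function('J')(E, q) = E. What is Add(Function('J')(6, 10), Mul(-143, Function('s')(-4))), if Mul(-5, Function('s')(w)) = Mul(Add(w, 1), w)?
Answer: Rational(1746, 5) ≈ 349.20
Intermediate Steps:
Function('s')(w) = Mul(Rational(-1, 5), w, Add(1, w)) (Function('s')(w) = Mul(Rational(-1, 5), Mul(Add(w, 1), w)) = Mul(Rational(-1, 5), Mul(Add(1, w), w)) = Mul(Rational(-1, 5), Mul(w, Add(1, w))) = Mul(Rational(-1, 5), w, Add(1, w)))
Add(Function('J')(6, 10), Mul(-143, Function('s')(-4))) = Add(6, Mul(-143, Mul(Rational(-1, 5), -4, Add(1, -4)))) = Add(6, Mul(-143, Mul(Rational(-1, 5), -4, -3))) = Add(6, Mul(-143, Rational(-12, 5))) = Add(6, Rational(1716, 5)) = Rational(1746, 5)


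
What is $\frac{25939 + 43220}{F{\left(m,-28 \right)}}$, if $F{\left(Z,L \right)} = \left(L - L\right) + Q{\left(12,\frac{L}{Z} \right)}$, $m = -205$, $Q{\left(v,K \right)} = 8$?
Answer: $\frac{69159}{8} \approx 8644.9$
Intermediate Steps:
$F{\left(Z,L \right)} = 8$ ($F{\left(Z,L \right)} = \left(L - L\right) + 8 = 0 + 8 = 8$)
$\frac{25939 + 43220}{F{\left(m,-28 \right)}} = \frac{25939 + 43220}{8} = 69159 \cdot \frac{1}{8} = \frac{69159}{8}$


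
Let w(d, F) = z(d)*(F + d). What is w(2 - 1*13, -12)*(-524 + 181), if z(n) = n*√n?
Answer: -86779*I*√11 ≈ -2.8781e+5*I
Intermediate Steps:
z(n) = n^(3/2)
w(d, F) = d^(3/2)*(F + d)
w(2 - 1*13, -12)*(-524 + 181) = ((2 - 1*13)^(3/2)*(-12 + (2 - 1*13)))*(-524 + 181) = ((2 - 13)^(3/2)*(-12 + (2 - 13)))*(-343) = ((-11)^(3/2)*(-12 - 11))*(-343) = (-11*I*√11*(-23))*(-343) = (253*I*√11)*(-343) = -86779*I*√11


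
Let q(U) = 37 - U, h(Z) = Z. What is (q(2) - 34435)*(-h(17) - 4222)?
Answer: 145821600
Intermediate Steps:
(q(2) - 34435)*(-h(17) - 4222) = ((37 - 1*2) - 34435)*(-1*17 - 4222) = ((37 - 2) - 34435)*(-17 - 4222) = (35 - 34435)*(-4239) = -34400*(-4239) = 145821600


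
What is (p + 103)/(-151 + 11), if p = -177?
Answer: 37/70 ≈ 0.52857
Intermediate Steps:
(p + 103)/(-151 + 11) = (-177 + 103)/(-151 + 11) = -74/(-140) = -74*(-1/140) = 37/70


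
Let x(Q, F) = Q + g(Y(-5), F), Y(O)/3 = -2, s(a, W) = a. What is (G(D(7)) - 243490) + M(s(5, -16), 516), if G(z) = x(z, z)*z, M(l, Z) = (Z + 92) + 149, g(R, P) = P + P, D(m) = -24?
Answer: -241005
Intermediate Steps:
Y(O) = -6 (Y(O) = 3*(-2) = -6)
g(R, P) = 2*P
x(Q, F) = Q + 2*F
M(l, Z) = 241 + Z (M(l, Z) = (92 + Z) + 149 = 241 + Z)
G(z) = 3*z² (G(z) = (z + 2*z)*z = (3*z)*z = 3*z²)
(G(D(7)) - 243490) + M(s(5, -16), 516) = (3*(-24)² - 243490) + (241 + 516) = (3*576 - 243490) + 757 = (1728 - 243490) + 757 = -241762 + 757 = -241005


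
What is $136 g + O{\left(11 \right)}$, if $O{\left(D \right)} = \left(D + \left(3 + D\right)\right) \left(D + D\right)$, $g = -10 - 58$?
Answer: $-8698$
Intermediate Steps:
$g = -68$ ($g = -10 - 58 = -68$)
$O{\left(D \right)} = 2 D \left(3 + 2 D\right)$ ($O{\left(D \right)} = \left(3 + 2 D\right) 2 D = 2 D \left(3 + 2 D\right)$)
$136 g + O{\left(11 \right)} = 136 \left(-68\right) + 2 \cdot 11 \left(3 + 2 \cdot 11\right) = -9248 + 2 \cdot 11 \left(3 + 22\right) = -9248 + 2 \cdot 11 \cdot 25 = -9248 + 550 = -8698$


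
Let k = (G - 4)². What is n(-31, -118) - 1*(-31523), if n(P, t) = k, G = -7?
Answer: 31644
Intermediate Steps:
k = 121 (k = (-7 - 4)² = (-11)² = 121)
n(P, t) = 121
n(-31, -118) - 1*(-31523) = 121 - 1*(-31523) = 121 + 31523 = 31644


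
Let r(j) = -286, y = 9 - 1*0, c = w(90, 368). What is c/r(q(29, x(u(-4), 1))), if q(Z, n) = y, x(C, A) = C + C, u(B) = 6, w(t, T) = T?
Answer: -184/143 ≈ -1.2867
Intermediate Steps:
c = 368
x(C, A) = 2*C
y = 9 (y = 9 + 0 = 9)
q(Z, n) = 9
c/r(q(29, x(u(-4), 1))) = 368/(-286) = 368*(-1/286) = -184/143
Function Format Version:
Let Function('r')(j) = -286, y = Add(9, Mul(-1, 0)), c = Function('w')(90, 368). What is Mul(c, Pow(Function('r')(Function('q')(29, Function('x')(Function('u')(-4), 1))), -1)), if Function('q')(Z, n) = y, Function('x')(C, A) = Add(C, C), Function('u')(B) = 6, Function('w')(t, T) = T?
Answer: Rational(-184, 143) ≈ -1.2867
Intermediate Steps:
c = 368
Function('x')(C, A) = Mul(2, C)
y = 9 (y = Add(9, 0) = 9)
Function('q')(Z, n) = 9
Mul(c, Pow(Function('r')(Function('q')(29, Function('x')(Function('u')(-4), 1))), -1)) = Mul(368, Pow(-286, -1)) = Mul(368, Rational(-1, 286)) = Rational(-184, 143)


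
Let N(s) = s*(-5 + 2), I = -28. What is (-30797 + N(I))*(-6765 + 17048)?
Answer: -315821779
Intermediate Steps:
N(s) = -3*s (N(s) = s*(-3) = -3*s)
(-30797 + N(I))*(-6765 + 17048) = (-30797 - 3*(-28))*(-6765 + 17048) = (-30797 + 84)*10283 = -30713*10283 = -315821779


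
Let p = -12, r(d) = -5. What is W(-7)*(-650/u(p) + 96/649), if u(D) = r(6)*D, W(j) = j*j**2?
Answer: 14271887/3894 ≈ 3665.1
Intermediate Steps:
W(j) = j**3
u(D) = -5*D
W(-7)*(-650/u(p) + 96/649) = (-7)**3*(-650/((-5*(-12))) + 96/649) = -343*(-650/60 + 96*(1/649)) = -343*(-650*1/60 + 96/649) = -343*(-65/6 + 96/649) = -343*(-41609/3894) = 14271887/3894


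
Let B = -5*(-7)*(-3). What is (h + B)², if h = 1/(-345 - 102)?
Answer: 2202988096/199809 ≈ 11025.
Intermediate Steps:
B = -105 (B = 35*(-3) = -105)
h = -1/447 (h = 1/(-447) = -1/447 ≈ -0.0022371)
(h + B)² = (-1/447 - 105)² = (-46936/447)² = 2202988096/199809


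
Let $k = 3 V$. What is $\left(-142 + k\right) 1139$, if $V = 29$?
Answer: $-62645$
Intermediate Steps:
$k = 87$ ($k = 3 \cdot 29 = 87$)
$\left(-142 + k\right) 1139 = \left(-142 + 87\right) 1139 = \left(-55\right) 1139 = -62645$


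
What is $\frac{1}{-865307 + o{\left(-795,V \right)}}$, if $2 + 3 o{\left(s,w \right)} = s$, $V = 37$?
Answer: $- \frac{3}{2596718} \approx -1.1553 \cdot 10^{-6}$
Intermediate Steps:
$o{\left(s,w \right)} = - \frac{2}{3} + \frac{s}{3}$
$\frac{1}{-865307 + o{\left(-795,V \right)}} = \frac{1}{-865307 + \left(- \frac{2}{3} + \frac{1}{3} \left(-795\right)\right)} = \frac{1}{-865307 - \frac{797}{3}} = \frac{1}{- \frac{2596718}{3}} = - \frac{3}{2596718}$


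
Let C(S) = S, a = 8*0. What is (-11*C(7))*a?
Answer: 0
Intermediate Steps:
a = 0
(-11*C(7))*a = -11*7*0 = -77*0 = 0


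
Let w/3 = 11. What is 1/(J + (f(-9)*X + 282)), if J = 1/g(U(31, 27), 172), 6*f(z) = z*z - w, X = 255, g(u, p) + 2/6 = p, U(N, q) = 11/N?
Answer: 515/1195833 ≈ 0.00043066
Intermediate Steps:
g(u, p) = -⅓ + p
w = 33 (w = 3*11 = 33)
f(z) = -11/2 + z²/6 (f(z) = (z*z - 1*33)/6 = (z² - 33)/6 = (-33 + z²)/6 = -11/2 + z²/6)
J = 3/515 (J = 1/(-⅓ + 172) = 1/(515/3) = 3/515 ≈ 0.0058252)
1/(J + (f(-9)*X + 282)) = 1/(3/515 + ((-11/2 + (⅙)*(-9)²)*255 + 282)) = 1/(3/515 + ((-11/2 + (⅙)*81)*255 + 282)) = 1/(3/515 + ((-11/2 + 27/2)*255 + 282)) = 1/(3/515 + (8*255 + 282)) = 1/(3/515 + (2040 + 282)) = 1/(3/515 + 2322) = 1/(1195833/515) = 515/1195833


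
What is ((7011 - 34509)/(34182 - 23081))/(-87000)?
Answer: 4583/160964500 ≈ 2.8472e-5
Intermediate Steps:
((7011 - 34509)/(34182 - 23081))/(-87000) = -27498/11101*(-1/87000) = 4583/160964500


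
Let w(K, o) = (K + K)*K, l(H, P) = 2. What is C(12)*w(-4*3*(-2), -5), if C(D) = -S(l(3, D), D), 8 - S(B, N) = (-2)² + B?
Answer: -2304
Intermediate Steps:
w(K, o) = 2*K² (w(K, o) = (2*K)*K = 2*K²)
S(B, N) = 4 - B (S(B, N) = 8 - ((-2)² + B) = 8 - (4 + B) = 8 + (-4 - B) = 4 - B)
C(D) = -2 (C(D) = -(4 - 1*2) = -(4 - 2) = -1*2 = -2)
C(12)*w(-4*3*(-2), -5) = -4*(-4*3*(-2))² = -4*(-12*(-2))² = -4*24² = -4*576 = -2*1152 = -2304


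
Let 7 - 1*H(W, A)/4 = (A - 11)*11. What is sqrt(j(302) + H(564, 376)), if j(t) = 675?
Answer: I*sqrt(15357) ≈ 123.92*I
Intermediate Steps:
H(W, A) = 512 - 44*A (H(W, A) = 28 - 4*(A - 11)*11 = 28 - 4*(-11 + A)*11 = 28 - 4*(-121 + 11*A) = 28 + (484 - 44*A) = 512 - 44*A)
sqrt(j(302) + H(564, 376)) = sqrt(675 + (512 - 44*376)) = sqrt(675 + (512 - 16544)) = sqrt(675 - 16032) = sqrt(-15357) = I*sqrt(15357)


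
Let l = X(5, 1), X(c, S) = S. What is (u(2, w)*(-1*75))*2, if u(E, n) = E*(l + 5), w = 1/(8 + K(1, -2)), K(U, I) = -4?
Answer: -1800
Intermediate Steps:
l = 1
w = ¼ (w = 1/(8 - 4) = 1/4 = ¼ ≈ 0.25000)
u(E, n) = 6*E (u(E, n) = E*(1 + 5) = E*6 = 6*E)
(u(2, w)*(-1*75))*2 = ((6*2)*(-1*75))*2 = (12*(-75))*2 = -900*2 = -1800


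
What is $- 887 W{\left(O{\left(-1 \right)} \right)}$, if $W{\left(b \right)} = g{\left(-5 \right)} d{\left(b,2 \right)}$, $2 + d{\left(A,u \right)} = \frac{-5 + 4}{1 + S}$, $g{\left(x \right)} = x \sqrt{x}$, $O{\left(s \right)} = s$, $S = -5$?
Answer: $- \frac{31045 i \sqrt{5}}{4} \approx - 17355.0 i$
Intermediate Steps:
$g{\left(x \right)} = x^{\frac{3}{2}}$
$d{\left(A,u \right)} = - \frac{7}{4}$ ($d{\left(A,u \right)} = -2 + \frac{-5 + 4}{1 - 5} = -2 - \frac{1}{-4} = -2 - - \frac{1}{4} = -2 + \frac{1}{4} = - \frac{7}{4}$)
$W{\left(b \right)} = \frac{35 i \sqrt{5}}{4}$ ($W{\left(b \right)} = \left(-5\right)^{\frac{3}{2}} \left(- \frac{7}{4}\right) = - 5 i \sqrt{5} \left(- \frac{7}{4}\right) = \frac{35 i \sqrt{5}}{4}$)
$- 887 W{\left(O{\left(-1 \right)} \right)} = - 887 \frac{35 i \sqrt{5}}{4} = - \frac{31045 i \sqrt{5}}{4}$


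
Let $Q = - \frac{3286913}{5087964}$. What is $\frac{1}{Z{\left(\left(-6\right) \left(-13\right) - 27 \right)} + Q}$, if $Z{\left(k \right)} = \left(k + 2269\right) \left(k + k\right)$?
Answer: $\frac{726852}{172001787721} \approx 4.2258 \cdot 10^{-6}$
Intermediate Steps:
$Z{\left(k \right)} = 2 k \left(2269 + k\right)$ ($Z{\left(k \right)} = \left(2269 + k\right) 2 k = 2 k \left(2269 + k\right)$)
$Q = - \frac{469559}{726852}$ ($Q = \left(-3286913\right) \frac{1}{5087964} = - \frac{469559}{726852} \approx -0.64602$)
$\frac{1}{Z{\left(\left(-6\right) \left(-13\right) - 27 \right)} + Q} = \frac{1}{2 \left(\left(-6\right) \left(-13\right) - 27\right) \left(2269 - -51\right) - \frac{469559}{726852}} = \frac{1}{2 \left(78 - 27\right) \left(2269 + \left(78 - 27\right)\right) - \frac{469559}{726852}} = \frac{1}{2 \cdot 51 \left(2269 + 51\right) - \frac{469559}{726852}} = \frac{1}{2 \cdot 51 \cdot 2320 - \frac{469559}{726852}} = \frac{1}{236640 - \frac{469559}{726852}} = \frac{1}{\frac{172001787721}{726852}} = \frac{726852}{172001787721}$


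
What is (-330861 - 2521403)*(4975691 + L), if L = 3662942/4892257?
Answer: -69430845053808615656/4892257 ≈ -1.4192e+13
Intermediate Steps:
L = 3662942/4892257 (L = 3662942*(1/4892257) = 3662942/4892257 ≈ 0.74872)
(-330861 - 2521403)*(4975691 + L) = (-330861 - 2521403)*(4975691 + 3662942/4892257) = -2852264*24342362787529/4892257 = -69430845053808615656/4892257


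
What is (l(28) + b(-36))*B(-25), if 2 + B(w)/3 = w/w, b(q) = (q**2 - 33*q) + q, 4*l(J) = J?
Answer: -7365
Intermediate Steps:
l(J) = J/4
b(q) = q**2 - 32*q
B(w) = -3 (B(w) = -6 + 3*(w/w) = -6 + 3*1 = -6 + 3 = -3)
(l(28) + b(-36))*B(-25) = ((1/4)*28 - 36*(-32 - 36))*(-3) = (7 - 36*(-68))*(-3) = (7 + 2448)*(-3) = 2455*(-3) = -7365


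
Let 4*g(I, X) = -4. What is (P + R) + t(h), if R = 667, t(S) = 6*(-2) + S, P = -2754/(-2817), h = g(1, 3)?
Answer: 205008/313 ≈ 654.98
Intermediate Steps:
g(I, X) = -1 (g(I, X) = (¼)*(-4) = -1)
h = -1
P = 306/313 (P = -2754*(-1/2817) = 306/313 ≈ 0.97764)
t(S) = -12 + S
(P + R) + t(h) = (306/313 + 667) + (-12 - 1) = 209077/313 - 13 = 205008/313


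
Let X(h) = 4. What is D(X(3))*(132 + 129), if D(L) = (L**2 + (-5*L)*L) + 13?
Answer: -13311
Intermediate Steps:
D(L) = 13 - 4*L**2 (D(L) = (L**2 - 5*L**2) + 13 = -4*L**2 + 13 = 13 - 4*L**2)
D(X(3))*(132 + 129) = (13 - 4*4**2)*(132 + 129) = (13 - 4*16)*261 = (13 - 64)*261 = -51*261 = -13311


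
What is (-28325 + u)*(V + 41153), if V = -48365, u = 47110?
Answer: -135477420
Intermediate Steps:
(-28325 + u)*(V + 41153) = (-28325 + 47110)*(-48365 + 41153) = 18785*(-7212) = -135477420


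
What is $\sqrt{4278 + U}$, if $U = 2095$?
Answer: $\sqrt{6373} \approx 79.831$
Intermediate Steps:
$\sqrt{4278 + U} = \sqrt{4278 + 2095} = \sqrt{6373}$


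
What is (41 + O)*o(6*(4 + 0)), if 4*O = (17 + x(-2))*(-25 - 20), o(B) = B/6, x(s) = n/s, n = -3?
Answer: -1337/2 ≈ -668.50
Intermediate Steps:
x(s) = -3/s
o(B) = B/6 (o(B) = B*(⅙) = B/6)
O = -1665/8 (O = ((17 - 3/(-2))*(-25 - 20))/4 = ((17 - 3*(-½))*(-45))/4 = ((17 + 3/2)*(-45))/4 = ((37/2)*(-45))/4 = (¼)*(-1665/2) = -1665/8 ≈ -208.13)
(41 + O)*o(6*(4 + 0)) = (41 - 1665/8)*((6*(4 + 0))/6) = -1337*6*4/48 = -1337*24/48 = -1337/8*4 = -1337/2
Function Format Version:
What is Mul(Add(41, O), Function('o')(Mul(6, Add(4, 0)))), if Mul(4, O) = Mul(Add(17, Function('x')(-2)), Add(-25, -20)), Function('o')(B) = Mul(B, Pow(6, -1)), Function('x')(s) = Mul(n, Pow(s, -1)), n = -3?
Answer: Rational(-1337, 2) ≈ -668.50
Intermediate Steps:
Function('x')(s) = Mul(-3, Pow(s, -1))
Function('o')(B) = Mul(Rational(1, 6), B) (Function('o')(B) = Mul(B, Rational(1, 6)) = Mul(Rational(1, 6), B))
O = Rational(-1665, 8) (O = Mul(Rational(1, 4), Mul(Add(17, Mul(-3, Pow(-2, -1))), Add(-25, -20))) = Mul(Rational(1, 4), Mul(Add(17, Mul(-3, Rational(-1, 2))), -45)) = Mul(Rational(1, 4), Mul(Add(17, Rational(3, 2)), -45)) = Mul(Rational(1, 4), Mul(Rational(37, 2), -45)) = Mul(Rational(1, 4), Rational(-1665, 2)) = Rational(-1665, 8) ≈ -208.13)
Mul(Add(41, O), Function('o')(Mul(6, Add(4, 0)))) = Mul(Add(41, Rational(-1665, 8)), Mul(Rational(1, 6), Mul(6, Add(4, 0)))) = Mul(Rational(-1337, 8), Mul(Rational(1, 6), Mul(6, 4))) = Mul(Rational(-1337, 8), Mul(Rational(1, 6), 24)) = Mul(Rational(-1337, 8), 4) = Rational(-1337, 2)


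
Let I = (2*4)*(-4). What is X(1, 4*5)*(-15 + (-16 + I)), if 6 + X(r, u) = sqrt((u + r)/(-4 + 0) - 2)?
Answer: 378 - 63*I*sqrt(29)/2 ≈ 378.0 - 169.63*I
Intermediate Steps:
X(r, u) = -6 + sqrt(-2 - r/4 - u/4) (X(r, u) = -6 + sqrt((u + r)/(-4 + 0) - 2) = -6 + sqrt((r + u)/(-4) - 2) = -6 + sqrt((r + u)*(-1/4) - 2) = -6 + sqrt((-r/4 - u/4) - 2) = -6 + sqrt(-2 - r/4 - u/4))
I = -32 (I = 8*(-4) = -32)
X(1, 4*5)*(-15 + (-16 + I)) = (-6 + sqrt(-8 - 1*1 - 4*5)/2)*(-15 + (-16 - 32)) = (-6 + sqrt(-8 - 1 - 1*20)/2)*(-15 - 48) = (-6 + sqrt(-8 - 1 - 20)/2)*(-63) = (-6 + sqrt(-29)/2)*(-63) = (-6 + (I*sqrt(29))/2)*(-63) = (-6 + I*sqrt(29)/2)*(-63) = 378 - 63*I*sqrt(29)/2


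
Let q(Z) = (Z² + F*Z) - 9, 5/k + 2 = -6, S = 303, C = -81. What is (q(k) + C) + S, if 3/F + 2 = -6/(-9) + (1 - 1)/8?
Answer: 13747/64 ≈ 214.80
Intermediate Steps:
k = -5/8 (k = 5/(-2 - 6) = 5/(-8) = 5*(-⅛) = -5/8 ≈ -0.62500)
F = -9/4 (F = 3/(-2 + (-6/(-9) + (1 - 1)/8)) = 3/(-2 + (-6*(-⅑) + 0*(⅛))) = 3/(-2 + (⅔ + 0)) = 3/(-2 + ⅔) = 3/(-4/3) = 3*(-¾) = -9/4 ≈ -2.2500)
q(Z) = -9 + Z² - 9*Z/4 (q(Z) = (Z² - 9*Z/4) - 9 = -9 + Z² - 9*Z/4)
(q(k) + C) + S = ((-9 + (-5/8)² - 9/4*(-5/8)) - 81) + 303 = ((-9 + 25/64 + 45/32) - 81) + 303 = (-461/64 - 81) + 303 = -5645/64 + 303 = 13747/64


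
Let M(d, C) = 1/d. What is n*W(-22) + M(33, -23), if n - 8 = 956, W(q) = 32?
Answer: 1017985/33 ≈ 30848.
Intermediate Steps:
n = 964 (n = 8 + 956 = 964)
n*W(-22) + M(33, -23) = 964*32 + 1/33 = 30848 + 1/33 = 1017985/33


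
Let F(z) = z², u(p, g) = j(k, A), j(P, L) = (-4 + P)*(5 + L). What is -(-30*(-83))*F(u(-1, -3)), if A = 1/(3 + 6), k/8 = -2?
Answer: -702512000/27 ≈ -2.6019e+7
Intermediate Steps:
k = -16 (k = 8*(-2) = -16)
A = ⅑ (A = 1/9 = ⅑ ≈ 0.11111)
u(p, g) = -920/9 (u(p, g) = -20 - 4*⅑ + 5*(-16) + (⅑)*(-16) = -20 - 4/9 - 80 - 16/9 = -920/9)
-(-30*(-83))*F(u(-1, -3)) = -(-30*(-83))*(-920/9)² = -2490*846400/81 = -1*702512000/27 = -702512000/27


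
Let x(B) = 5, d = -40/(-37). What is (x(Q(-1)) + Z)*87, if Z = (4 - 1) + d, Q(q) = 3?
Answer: 29232/37 ≈ 790.05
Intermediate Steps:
d = 40/37 (d = -40*(-1/37) = 40/37 ≈ 1.0811)
Z = 151/37 (Z = (4 - 1) + 40/37 = 3 + 40/37 = 151/37 ≈ 4.0811)
(x(Q(-1)) + Z)*87 = (5 + 151/37)*87 = (336/37)*87 = 29232/37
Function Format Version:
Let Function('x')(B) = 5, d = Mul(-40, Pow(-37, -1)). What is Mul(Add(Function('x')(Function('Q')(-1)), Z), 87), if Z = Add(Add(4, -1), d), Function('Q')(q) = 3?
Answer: Rational(29232, 37) ≈ 790.05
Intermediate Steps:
d = Rational(40, 37) (d = Mul(-40, Rational(-1, 37)) = Rational(40, 37) ≈ 1.0811)
Z = Rational(151, 37) (Z = Add(Add(4, -1), Rational(40, 37)) = Add(3, Rational(40, 37)) = Rational(151, 37) ≈ 4.0811)
Mul(Add(Function('x')(Function('Q')(-1)), Z), 87) = Mul(Add(5, Rational(151, 37)), 87) = Mul(Rational(336, 37), 87) = Rational(29232, 37)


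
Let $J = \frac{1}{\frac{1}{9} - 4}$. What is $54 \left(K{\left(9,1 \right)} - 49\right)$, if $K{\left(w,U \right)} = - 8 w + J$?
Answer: $- \frac{229176}{35} \approx -6547.9$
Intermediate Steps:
$J = - \frac{9}{35}$ ($J = \frac{1}{\frac{1}{9} - 4} = \frac{1}{- \frac{35}{9}} = - \frac{9}{35} \approx -0.25714$)
$K{\left(w,U \right)} = - \frac{9}{35} - 8 w$ ($K{\left(w,U \right)} = - 8 w - \frac{9}{35} = - \frac{9}{35} - 8 w$)
$54 \left(K{\left(9,1 \right)} - 49\right) = 54 \left(\left(- \frac{9}{35} - 72\right) - 49\right) = 54 \left(- \frac{2529}{35} - 49\right) = 54 \left(- \frac{4244}{35}\right) = - \frac{229176}{35}$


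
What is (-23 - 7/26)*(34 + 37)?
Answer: -42955/26 ≈ -1652.1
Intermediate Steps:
(-23 - 7/26)*(34 + 37) = (-23 - 7*1/26)*71 = (-23 - 7/26)*71 = -605/26*71 = -42955/26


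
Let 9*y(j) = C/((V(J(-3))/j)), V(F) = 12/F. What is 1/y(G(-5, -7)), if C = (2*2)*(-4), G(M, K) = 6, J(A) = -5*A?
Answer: -3/40 ≈ -0.075000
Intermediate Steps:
C = -16 (C = 4*(-4) = -16)
y(j) = -20*j/9 (y(j) = (-16*5*j/4)/9 = (-20*j)/9 = -20*j/9)
1/y(G(-5, -7)) = 1/(-20/9*6) = 1/(-40/3) = -3/40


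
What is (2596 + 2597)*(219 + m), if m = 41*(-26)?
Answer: -4398471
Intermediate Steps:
m = -1066
(2596 + 2597)*(219 + m) = (2596 + 2597)*(219 - 1066) = 5193*(-847) = -4398471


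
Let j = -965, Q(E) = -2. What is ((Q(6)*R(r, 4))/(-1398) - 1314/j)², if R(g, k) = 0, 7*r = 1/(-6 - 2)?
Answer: 1726596/931225 ≈ 1.8541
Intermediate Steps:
r = -1/56 (r = 1/(7*(-6 - 2)) = (⅐)/(-8) = (⅐)*(-⅛) = -1/56 ≈ -0.017857)
((Q(6)*R(r, 4))/(-1398) - 1314/j)² = (-2*0/(-1398) - 1314/(-965))² = (0*(-1/1398) - 1314*(-1/965))² = (0 + 1314/965)² = (1314/965)² = 1726596/931225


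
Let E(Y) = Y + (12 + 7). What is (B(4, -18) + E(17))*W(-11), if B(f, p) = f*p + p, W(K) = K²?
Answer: -6534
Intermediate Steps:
E(Y) = 19 + Y (E(Y) = Y + 19 = 19 + Y)
B(f, p) = p + f*p
(B(4, -18) + E(17))*W(-11) = (-18*(1 + 4) + (19 + 17))*(-11)² = (-18*5 + 36)*121 = (-90 + 36)*121 = -54*121 = -6534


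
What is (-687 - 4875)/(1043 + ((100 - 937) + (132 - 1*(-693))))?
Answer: -5562/1031 ≈ -5.3948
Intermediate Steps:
(-687 - 4875)/(1043 + ((100 - 937) + (132 - 1*(-693)))) = -5562/(1043 + (-837 + (132 + 693))) = -5562/(1043 + (-837 + 825)) = -5562/(1043 - 12) = -5562/1031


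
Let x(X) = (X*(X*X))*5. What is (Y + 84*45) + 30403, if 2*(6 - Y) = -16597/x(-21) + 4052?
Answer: 425514119/13230 ≈ 32163.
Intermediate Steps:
x(X) = 5*X³ (x(X) = (X*X²)*5 = X³*5 = 5*X³)
Y = -26726971/13230 (Y = 6 - (-16597/(5*(-21)³) + 4052)/2 = 6 - (-16597/(5*(-9261)) + 4052)/2 = 6 - (-16597/(-46305) + 4052)/2 = 6 - (-16597*(-1/46305) + 4052)/2 = 6 - (2371/6615 + 4052)/2 = 6 - ½*26806351/6615 = 6 - 26806351/13230 = -26726971/13230 ≈ -2020.2)
(Y + 84*45) + 30403 = (-26726971/13230 + 84*45) + 30403 = (-26726971/13230 + 3780) + 30403 = 23282429/13230 + 30403 = 425514119/13230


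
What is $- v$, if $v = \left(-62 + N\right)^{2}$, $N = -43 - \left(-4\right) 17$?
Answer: $-1369$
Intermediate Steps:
$N = 25$ ($N = -43 - -68 = -43 + 68 = 25$)
$v = 1369$ ($v = \left(-62 + 25\right)^{2} = \left(-37\right)^{2} = 1369$)
$- v = \left(-1\right) 1369 = -1369$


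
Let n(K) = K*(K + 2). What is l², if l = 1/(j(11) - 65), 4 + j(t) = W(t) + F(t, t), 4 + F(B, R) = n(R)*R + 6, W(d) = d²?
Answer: 1/2647129 ≈ 3.7777e-7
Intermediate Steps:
n(K) = K*(2 + K)
F(B, R) = 2 + R²*(2 + R) (F(B, R) = -4 + ((R*(2 + R))*R + 6) = -4 + (R²*(2 + R) + 6) = -4 + (6 + R²*(2 + R)) = 2 + R²*(2 + R))
j(t) = -2 + t² + t²*(2 + t) (j(t) = -4 + (t² + (2 + t²*(2 + t))) = -4 + (2 + t² + t²*(2 + t)) = -2 + t² + t²*(2 + t))
l = 1/1627 (l = 1/((-2 + 11³ + 3*11²) - 65) = 1/((-2 + 1331 + 3*121) - 65) = 1/((-2 + 1331 + 363) - 65) = 1/(1692 - 65) = 1/1627 ≈ 0.00061463)
l² = (1/1627)² = 1/2647129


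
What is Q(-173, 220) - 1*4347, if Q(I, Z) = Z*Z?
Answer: 44053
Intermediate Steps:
Q(I, Z) = Z²
Q(-173, 220) - 1*4347 = 220² - 1*4347 = 48400 - 4347 = 44053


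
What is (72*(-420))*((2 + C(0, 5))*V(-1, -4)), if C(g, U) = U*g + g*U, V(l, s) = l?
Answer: 60480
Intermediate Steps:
C(g, U) = 2*U*g (C(g, U) = U*g + U*g = 2*U*g)
(72*(-420))*((2 + C(0, 5))*V(-1, -4)) = (72*(-420))*((2 + 2*5*0)*(-1)) = -30240*(2 + 0)*(-1) = -60480*(-1) = -30240*(-2) = 60480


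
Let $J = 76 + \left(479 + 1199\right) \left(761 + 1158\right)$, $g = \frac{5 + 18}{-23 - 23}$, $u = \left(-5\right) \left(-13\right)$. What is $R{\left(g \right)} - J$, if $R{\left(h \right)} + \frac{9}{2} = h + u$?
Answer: $-3220098$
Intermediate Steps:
$u = 65$
$g = - \frac{1}{2}$ ($g = \frac{23}{-46} = 23 \left(- \frac{1}{46}\right) = - \frac{1}{2} \approx -0.5$)
$J = 3220158$ ($J = 76 + 1678 \cdot 1919 = 76 + 3220082 = 3220158$)
$R{\left(h \right)} = \frac{121}{2} + h$ ($R{\left(h \right)} = - \frac{9}{2} + \left(h + 65\right) = - \frac{9}{2} + \left(65 + h\right) = \frac{121}{2} + h$)
$R{\left(g \right)} - J = \left(\frac{121}{2} - \frac{1}{2}\right) - 3220158 = 60 - 3220158 = -3220098$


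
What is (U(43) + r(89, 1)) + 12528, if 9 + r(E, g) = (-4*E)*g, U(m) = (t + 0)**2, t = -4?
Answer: 12179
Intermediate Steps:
U(m) = 16 (U(m) = (-4 + 0)**2 = (-4)**2 = 16)
r(E, g) = -9 - 4*E*g (r(E, g) = -9 + (-4*E)*g = -9 - 4*E*g)
(U(43) + r(89, 1)) + 12528 = (16 + (-9 - 4*89*1)) + 12528 = (16 + (-9 - 356)) + 12528 = (16 - 365) + 12528 = -349 + 12528 = 12179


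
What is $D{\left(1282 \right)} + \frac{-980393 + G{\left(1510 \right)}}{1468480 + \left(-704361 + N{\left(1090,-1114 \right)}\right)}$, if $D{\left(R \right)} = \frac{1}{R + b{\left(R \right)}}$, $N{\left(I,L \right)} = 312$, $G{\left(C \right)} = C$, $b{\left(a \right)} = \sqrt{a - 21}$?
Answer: $- \frac{1606603331687}{1255396747353} - \frac{\sqrt{1261}}{1642263} \approx -1.2798$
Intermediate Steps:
$b{\left(a \right)} = \sqrt{-21 + a}$
$D{\left(R \right)} = \frac{1}{R + \sqrt{-21 + R}}$
$D{\left(1282 \right)} + \frac{-980393 + G{\left(1510 \right)}}{1468480 + \left(-704361 + N{\left(1090,-1114 \right)}\right)} = \frac{1}{1282 + \sqrt{-21 + 1282}} + \frac{-980393 + 1510}{1468480 + \left(-704361 + 312\right)} = \frac{1}{1282 + \sqrt{1261}} - \frac{978883}{1468480 - 704049} = \frac{1}{1282 + \sqrt{1261}} - \frac{978883}{764431} = - \frac{978883}{764431} + \frac{1}{1282 + \sqrt{1261}}$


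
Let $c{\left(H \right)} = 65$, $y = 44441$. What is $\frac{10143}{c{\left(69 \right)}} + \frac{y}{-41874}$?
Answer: $\frac{421839317}{2721810} \approx 154.98$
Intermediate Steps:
$\frac{10143}{c{\left(69 \right)}} + \frac{y}{-41874} = \frac{10143}{65} + \frac{44441}{-41874} = 10143 \cdot \frac{1}{65} + 44441 \left(- \frac{1}{41874}\right) = \frac{10143}{65} - \frac{44441}{41874} = \frac{421839317}{2721810}$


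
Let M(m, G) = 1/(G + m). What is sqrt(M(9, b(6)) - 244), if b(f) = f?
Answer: I*sqrt(54885)/15 ≈ 15.618*I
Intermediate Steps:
sqrt(M(9, b(6)) - 244) = sqrt(1/(6 + 9) - 244) = sqrt(1/15 - 244) = sqrt(-3659/15) = I*sqrt(54885)/15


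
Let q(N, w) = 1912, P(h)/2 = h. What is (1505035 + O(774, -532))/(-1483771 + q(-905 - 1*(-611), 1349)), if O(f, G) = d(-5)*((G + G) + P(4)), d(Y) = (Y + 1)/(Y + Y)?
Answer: -7523063/7409295 ≈ -1.0154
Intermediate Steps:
P(h) = 2*h
d(Y) = (1 + Y)/(2*Y) (d(Y) = (1 + Y)/((2*Y)) = (1 + Y)*(1/(2*Y)) = (1 + Y)/(2*Y))
O(f, G) = 16/5 + 4*G/5 (O(f, G) = ((1/2)*(1 - 5)/(-5))*((G + G) + 2*4) = ((1/2)*(-1/5)*(-4))*(2*G + 8) = 2*(8 + 2*G)/5 = 16/5 + 4*G/5)
(1505035 + O(774, -532))/(-1483771 + q(-905 - 1*(-611), 1349)) = (1505035 + (16/5 + (4/5)*(-532)))/(-1483771 + 1912) = (1505035 + (16/5 - 2128/5))/(-1481859) = (1505035 - 2112/5)*(-1/1481859) = (7523063/5)*(-1/1481859) = -7523063/7409295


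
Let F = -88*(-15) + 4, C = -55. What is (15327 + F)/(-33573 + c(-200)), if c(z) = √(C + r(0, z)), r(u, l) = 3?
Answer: -559024023/1127146381 - 33302*I*√13/1127146381 ≈ -0.49596 - 0.00010653*I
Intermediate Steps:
F = 1324 (F = 1320 + 4 = 1324)
c(z) = 2*I*√13 (c(z) = √(-55 + 3) = √(-52) = 2*I*√13)
(15327 + F)/(-33573 + c(-200)) = (15327 + 1324)/(-33573 + 2*I*√13) = 16651/(-33573 + 2*I*√13)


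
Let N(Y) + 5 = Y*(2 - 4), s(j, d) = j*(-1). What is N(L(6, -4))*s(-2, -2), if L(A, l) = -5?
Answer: 10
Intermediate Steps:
s(j, d) = -j
N(Y) = -5 - 2*Y (N(Y) = -5 + Y*(2 - 4) = -5 + Y*(-2) = -5 - 2*Y)
N(L(6, -4))*s(-2, -2) = (-5 - 2*(-5))*(-1*(-2)) = (-5 + 10)*2 = 5*2 = 10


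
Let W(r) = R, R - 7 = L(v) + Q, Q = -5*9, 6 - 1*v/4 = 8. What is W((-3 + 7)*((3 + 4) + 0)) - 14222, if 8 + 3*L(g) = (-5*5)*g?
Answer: -14196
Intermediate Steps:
v = -8 (v = 24 - 4*8 = 24 - 32 = -8)
L(g) = -8/3 - 25*g/3 (L(g) = -8/3 + ((-5*5)*g)/3 = -8/3 + (-25*g)/3 = -8/3 - 25*g/3)
Q = -45
R = 26 (R = 7 + ((-8/3 - 25/3*(-8)) - 45) = 7 + ((-8/3 + 200/3) - 45) = 7 + (64 - 45) = 7 + 19 = 26)
W(r) = 26
W((-3 + 7)*((3 + 4) + 0)) - 14222 = 26 - 14222 = -14196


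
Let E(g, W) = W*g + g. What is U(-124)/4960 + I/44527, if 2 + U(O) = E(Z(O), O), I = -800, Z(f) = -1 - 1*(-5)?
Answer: -12982169/110426960 ≈ -0.11756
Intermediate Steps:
Z(f) = 4 (Z(f) = -1 + 5 = 4)
E(g, W) = g + W*g
U(O) = 2 + 4*O (U(O) = -2 + 4*(1 + O) = -2 + (4 + 4*O) = 2 + 4*O)
U(-124)/4960 + I/44527 = (2 + 4*(-124))/4960 - 800/44527 = (2 - 496)*(1/4960) - 800*1/44527 = -494*1/4960 - 800/44527 = -247/2480 - 800/44527 = -12982169/110426960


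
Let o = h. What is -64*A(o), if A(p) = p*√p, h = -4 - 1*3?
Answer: 448*I*√7 ≈ 1185.3*I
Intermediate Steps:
h = -7 (h = -4 - 3 = -7)
o = -7
A(p) = p^(3/2)
-64*A(o) = -(-448)*I*√7 = 448*I*√7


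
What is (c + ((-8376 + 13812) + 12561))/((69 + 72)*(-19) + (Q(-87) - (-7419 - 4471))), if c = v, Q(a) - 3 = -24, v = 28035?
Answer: 23016/4595 ≈ 5.0089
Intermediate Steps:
Q(a) = -21 (Q(a) = 3 - 24 = -21)
c = 28035
(c + ((-8376 + 13812) + 12561))/((69 + 72)*(-19) + (Q(-87) - (-7419 - 4471))) = (28035 + ((-8376 + 13812) + 12561))/((69 + 72)*(-19) + (-21 - (-7419 - 4471))) = (28035 + (5436 + 12561))/(141*(-19) + (-21 - 1*(-11890))) = (28035 + 17997)/(-2679 + (-21 + 11890)) = 46032/(-2679 + 11869) = 46032/9190 = 46032*(1/9190) = 23016/4595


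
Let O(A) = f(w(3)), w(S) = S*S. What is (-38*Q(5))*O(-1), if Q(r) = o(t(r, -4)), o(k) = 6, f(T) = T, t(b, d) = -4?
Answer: -2052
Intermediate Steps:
w(S) = S**2
O(A) = 9 (O(A) = 3**2 = 9)
Q(r) = 6
(-38*Q(5))*O(-1) = -38*6*9 = -228*9 = -2052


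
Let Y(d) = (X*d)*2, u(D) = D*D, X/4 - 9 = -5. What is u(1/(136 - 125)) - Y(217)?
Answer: -840223/121 ≈ -6944.0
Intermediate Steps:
X = 16 (X = 36 + 4*(-5) = 36 - 20 = 16)
u(D) = D**2
Y(d) = 32*d (Y(d) = (16*d)*2 = 32*d)
u(1/(136 - 125)) - Y(217) = (1/(136 - 125))**2 - 32*217 = (1/11)**2 - 1*6944 = (1/11)**2 - 6944 = 1/121 - 6944 = -840223/121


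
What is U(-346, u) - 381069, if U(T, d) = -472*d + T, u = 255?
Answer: -501775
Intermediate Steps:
U(T, d) = T - 472*d
U(-346, u) - 381069 = (-346 - 472*255) - 381069 = (-346 - 120360) - 381069 = -120706 - 381069 = -501775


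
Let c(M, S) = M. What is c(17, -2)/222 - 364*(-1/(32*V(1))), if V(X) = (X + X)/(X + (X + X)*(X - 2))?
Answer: -9965/1776 ≈ -5.6109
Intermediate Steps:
V(X) = 2*X/(X + 2*X*(-2 + X)) (V(X) = (2*X)/(X + (2*X)*(-2 + X)) = (2*X)/(X + 2*X*(-2 + X)) = 2*X/(X + 2*X*(-2 + X)))
c(17, -2)/222 - 364*(-1/(32*V(1))) = 17/222 - 364/((-64/(-3 + 2*1))) = 17*(1/222) - 364/((-64/(-3 + 2))) = 17/222 - 364/((-64/(-1))) = 17/222 - 364/((-64*(-1))) = 17/222 - 364/((-32*(-2))) = 17/222 - 364/64 = 17/222 - 364*1/64 = 17/222 - 91/16 = -9965/1776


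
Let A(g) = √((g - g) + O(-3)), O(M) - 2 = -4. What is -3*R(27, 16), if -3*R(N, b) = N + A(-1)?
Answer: 27 + I*√2 ≈ 27.0 + 1.4142*I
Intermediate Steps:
O(M) = -2 (O(M) = 2 - 4 = -2)
A(g) = I*√2 (A(g) = √((g - g) - 2) = √(0 - 2) = √(-2) = I*√2)
R(N, b) = -N/3 - I*√2/3 (R(N, b) = -(N + I*√2)/3 = -N/3 - I*√2/3)
-3*R(27, 16) = -3*(-⅓*27 - I*√2/3) = -3*(-9 - I*√2/3) = 27 + I*√2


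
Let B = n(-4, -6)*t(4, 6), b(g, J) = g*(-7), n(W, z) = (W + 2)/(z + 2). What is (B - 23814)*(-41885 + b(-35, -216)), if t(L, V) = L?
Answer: 991531680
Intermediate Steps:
n(W, z) = (2 + W)/(2 + z)
b(g, J) = -7*g
B = 2 (B = ((2 - 4)/(2 - 6))*4 = (-2/(-4))*4 = -1/4*(-2)*4 = (1/2)*4 = 2)
(B - 23814)*(-41885 + b(-35, -216)) = (2 - 23814)*(-41885 - 7*(-35)) = -23812*(-41885 + 245) = -23812*(-41640) = 991531680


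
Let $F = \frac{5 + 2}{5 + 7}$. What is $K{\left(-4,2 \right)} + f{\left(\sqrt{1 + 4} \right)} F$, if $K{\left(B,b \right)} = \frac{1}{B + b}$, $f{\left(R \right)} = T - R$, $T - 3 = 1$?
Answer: $\frac{11}{6} - \frac{7 \sqrt{5}}{12} \approx 0.52896$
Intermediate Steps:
$T = 4$ ($T = 3 + 1 = 4$)
$F = \frac{7}{12} \approx 0.58333$
$f{\left(R \right)} = 4 - R$
$K{\left(-4,2 \right)} + f{\left(\sqrt{1 + 4} \right)} F = \frac{1}{-4 + 2} + \left(4 - \sqrt{1 + 4}\right) \frac{7}{12} = \frac{1}{-2} + \left(4 - \sqrt{5}\right) \frac{7}{12} = - \frac{1}{2} + \left(\frac{7}{3} - \frac{7 \sqrt{5}}{12}\right) = \frac{11}{6} - \frac{7 \sqrt{5}}{12}$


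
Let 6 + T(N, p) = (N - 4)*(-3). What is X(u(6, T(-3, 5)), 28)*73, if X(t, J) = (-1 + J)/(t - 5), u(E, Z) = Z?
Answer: 1971/10 ≈ 197.10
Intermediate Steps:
T(N, p) = 6 - 3*N (T(N, p) = -6 + (N - 4)*(-3) = -6 + (-4 + N)*(-3) = -6 + (12 - 3*N) = 6 - 3*N)
X(t, J) = (-1 + J)/(-5 + t)
X(u(6, T(-3, 5)), 28)*73 = ((-1 + 28)/(-5 + (6 - 3*(-3))))*73 = (27/(-5 + (6 + 9)))*73 = (27/(-5 + 15))*73 = (27/10)*73 = 1971/10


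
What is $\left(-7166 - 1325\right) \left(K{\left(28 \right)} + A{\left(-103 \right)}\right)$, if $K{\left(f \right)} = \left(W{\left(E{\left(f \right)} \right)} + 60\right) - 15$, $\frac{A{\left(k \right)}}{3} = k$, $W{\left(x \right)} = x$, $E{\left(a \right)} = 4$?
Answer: $2207660$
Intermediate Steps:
$A{\left(k \right)} = 3 k$
$K{\left(f \right)} = 49$ ($K{\left(f \right)} = \left(4 + 60\right) - 15 = 64 - 15 = 49$)
$\left(-7166 - 1325\right) \left(K{\left(28 \right)} + A{\left(-103 \right)}\right) = \left(-7166 - 1325\right) \left(49 + 3 \left(-103\right)\right) = - 8491 \left(49 - 309\right) = \left(-8491\right) \left(-260\right) = 2207660$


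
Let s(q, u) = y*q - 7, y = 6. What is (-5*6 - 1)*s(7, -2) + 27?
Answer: -1058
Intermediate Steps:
s(q, u) = -7 + 6*q (s(q, u) = 6*q - 7 = -7 + 6*q)
(-5*6 - 1)*s(7, -2) + 27 = (-5*6 - 1)*(-7 + 6*7) + 27 = (-30 - 1)*(-7 + 42) + 27 = -31*35 + 27 = -1085 + 27 = -1058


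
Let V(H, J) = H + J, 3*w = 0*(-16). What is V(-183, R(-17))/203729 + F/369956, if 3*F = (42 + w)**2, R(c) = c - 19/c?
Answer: 196413462/320325755177 ≈ 0.00061317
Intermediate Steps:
w = 0 (w = (0*(-16))/3 = (1/3)*0 = 0)
F = 588 (F = (42 + 0)**2/3 = (1/3)*42**2 = (1/3)*1764 = 588)
V(-183, R(-17))/203729 + F/369956 = (-183 + (-17 - 19/(-17)))/203729 + 588/369956 = (-183 + (-17 - 19*(-1/17)))*(1/203729) + 588*(1/369956) = (-183 + (-17 + 19/17))*(1/203729) + 147/92489 = (-183 - 270/17)*(1/203729) + 147/92489 = -3381/17*1/203729 + 147/92489 = -3381/3463393 + 147/92489 = 196413462/320325755177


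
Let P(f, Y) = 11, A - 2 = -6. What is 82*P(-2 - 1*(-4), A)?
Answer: 902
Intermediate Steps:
A = -4 (A = 2 - 6 = -4)
82*P(-2 - 1*(-4), A) = 82*11 = 902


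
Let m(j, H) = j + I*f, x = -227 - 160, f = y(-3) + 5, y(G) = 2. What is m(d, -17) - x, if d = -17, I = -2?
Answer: 356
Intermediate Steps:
f = 7 (f = 2 + 5 = 7)
x = -387
m(j, H) = -14 + j (m(j, H) = j - 2*7 = j - 14 = -14 + j)
m(d, -17) - x = (-14 - 17) - 1*(-387) = -31 + 387 = 356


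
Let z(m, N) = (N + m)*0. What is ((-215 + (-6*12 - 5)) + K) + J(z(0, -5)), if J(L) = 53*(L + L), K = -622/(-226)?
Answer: -32685/113 ≈ -289.25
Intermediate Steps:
K = 311/113 (K = -622*(-1/226) = 311/113 ≈ 2.7522)
z(m, N) = 0
J(L) = 106*L (J(L) = 53*(2*L) = 106*L)
((-215 + (-6*12 - 5)) + K) + J(z(0, -5)) = ((-215 + (-6*12 - 5)) + 311/113) + 106*0 = ((-215 + (-72 - 5)) + 311/113) + 0 = ((-215 - 77) + 311/113) + 0 = (-292 + 311/113) + 0 = -32685/113 + 0 = -32685/113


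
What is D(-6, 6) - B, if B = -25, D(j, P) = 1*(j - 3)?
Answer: 16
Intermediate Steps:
D(j, P) = -3 + j (D(j, P) = 1*(-3 + j) = -3 + j)
D(-6, 6) - B = (-3 - 6) - 1*(-25) = -9 + 25 = 16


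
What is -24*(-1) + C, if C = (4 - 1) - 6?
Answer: 21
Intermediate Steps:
C = -3 (C = 3 - 6 = -3)
-24*(-1) + C = -24*(-1) - 3 = 24 - 3 = 21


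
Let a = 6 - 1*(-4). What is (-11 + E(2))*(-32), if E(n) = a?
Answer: 32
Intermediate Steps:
a = 10 (a = 6 + 4 = 10)
E(n) = 10
(-11 + E(2))*(-32) = (-11 + 10)*(-32) = -1*(-32) = 32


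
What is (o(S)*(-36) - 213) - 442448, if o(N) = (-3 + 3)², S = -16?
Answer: -442661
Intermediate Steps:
o(N) = 0 (o(N) = 0² = 0)
(o(S)*(-36) - 213) - 442448 = (0*(-36) - 213) - 442448 = (0 - 213) - 442448 = -213 - 442448 = -442661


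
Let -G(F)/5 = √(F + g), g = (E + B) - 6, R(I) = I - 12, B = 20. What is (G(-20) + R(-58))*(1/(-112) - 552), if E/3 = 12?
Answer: 309125/8 + 309125*√30/112 ≈ 53758.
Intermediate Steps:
E = 36 (E = 3*12 = 36)
R(I) = -12 + I
g = 50 (g = (36 + 20) - 6 = 56 - 6 = 50)
G(F) = -5*√(50 + F) (G(F) = -5*√(F + 50) = -5*√(50 + F))
(G(-20) + R(-58))*(1/(-112) - 552) = (-5*√(50 - 20) + (-12 - 58))*(1/(-112) - 552) = (-5*√30 - 70)*(-1/112 - 552) = (-70 - 5*√30)*(-61825/112) = 309125/8 + 309125*√30/112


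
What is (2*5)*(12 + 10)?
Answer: 220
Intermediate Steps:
(2*5)*(12 + 10) = 10*22 = 220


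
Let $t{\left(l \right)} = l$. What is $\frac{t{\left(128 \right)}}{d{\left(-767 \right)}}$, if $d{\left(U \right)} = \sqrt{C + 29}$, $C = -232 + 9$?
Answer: $- \frac{64 i \sqrt{194}}{97} \approx - 9.1899 i$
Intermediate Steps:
$C = -223$
$d{\left(U \right)} = i \sqrt{194}$ ($d{\left(U \right)} = \sqrt{-223 + 29} = \sqrt{-194} = i \sqrt{194}$)
$\frac{t{\left(128 \right)}}{d{\left(-767 \right)}} = \frac{128}{i \sqrt{194}} = 128 \left(- \frac{i \sqrt{194}}{194}\right) = - \frac{64 i \sqrt{194}}{97}$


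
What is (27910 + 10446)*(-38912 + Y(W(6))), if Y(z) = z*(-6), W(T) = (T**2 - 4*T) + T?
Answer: -1496651120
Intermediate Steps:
W(T) = T**2 - 3*T
Y(z) = -6*z
(27910 + 10446)*(-38912 + Y(W(6))) = (27910 + 10446)*(-38912 - 36*(-3 + 6)) = 38356*(-38912 - 36*3) = 38356*(-38912 - 6*18) = 38356*(-38912 - 108) = 38356*(-39020) = -1496651120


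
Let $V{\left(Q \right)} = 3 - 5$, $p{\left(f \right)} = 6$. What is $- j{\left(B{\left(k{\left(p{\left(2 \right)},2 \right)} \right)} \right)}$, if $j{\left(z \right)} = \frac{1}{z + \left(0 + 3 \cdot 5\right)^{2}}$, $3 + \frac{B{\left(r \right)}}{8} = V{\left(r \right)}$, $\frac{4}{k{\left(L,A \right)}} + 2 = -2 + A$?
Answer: $- \frac{1}{185} \approx -0.0054054$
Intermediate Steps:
$V{\left(Q \right)} = -2$
$k{\left(L,A \right)} = \frac{4}{-4 + A}$ ($k{\left(L,A \right)} = \frac{4}{-2 + \left(-2 + A\right)} = \frac{4}{-4 + A}$)
$B{\left(r \right)} = -40$ ($B{\left(r \right)} = -24 + 8 \left(-2\right) = -24 - 16 = -40$)
$j{\left(z \right)} = \frac{1}{225 + z}$ ($j{\left(z \right)} = \frac{1}{z + \left(0 + 15\right)^{2}} = \frac{1}{z + 15^{2}} = \frac{1}{z + 225} = \frac{1}{225 + z}$)
$- j{\left(B{\left(k{\left(p{\left(2 \right)},2 \right)} \right)} \right)} = - \frac{1}{225 - 40} = - \frac{1}{185}$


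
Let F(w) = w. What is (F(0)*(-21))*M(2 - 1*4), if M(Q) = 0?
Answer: 0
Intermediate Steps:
(F(0)*(-21))*M(2 - 1*4) = (0*(-21))*0 = 0*0 = 0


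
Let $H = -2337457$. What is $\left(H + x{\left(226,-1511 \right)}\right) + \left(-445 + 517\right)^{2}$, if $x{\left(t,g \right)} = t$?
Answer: $-2332047$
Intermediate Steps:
$\left(H + x{\left(226,-1511 \right)}\right) + \left(-445 + 517\right)^{2} = \left(-2337457 + 226\right) + \left(-445 + 517\right)^{2} = -2337231 + 72^{2} = -2337231 + 5184 = -2332047$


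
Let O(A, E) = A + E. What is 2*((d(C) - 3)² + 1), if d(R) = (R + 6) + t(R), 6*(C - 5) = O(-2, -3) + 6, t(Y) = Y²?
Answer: 1576321/648 ≈ 2432.6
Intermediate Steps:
C = 31/6 (C = 5 + ((-2 - 3) + 6)/6 = 5 + (-5 + 6)/6 = 5 + (⅙)*1 = 5 + ⅙ = 31/6 ≈ 5.1667)
d(R) = 6 + R + R² (d(R) = (R + 6) + R² = (6 + R) + R² = 6 + R + R²)
2*((d(C) - 3)² + 1) = 2*(((6 + 31/6 + (31/6)²) - 3)² + 1) = 2*(((6 + 31/6 + 961/36) - 3)² + 1) = 2*((1363/36 - 3)² + 1) = 2*((1255/36)² + 1) = 2*(1575025/1296 + 1) = 2*(1576321/1296) = 1576321/648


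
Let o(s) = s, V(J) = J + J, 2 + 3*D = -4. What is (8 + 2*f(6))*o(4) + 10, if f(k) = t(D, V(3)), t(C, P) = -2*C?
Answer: 74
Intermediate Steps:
D = -2 (D = -⅔ + (⅓)*(-4) = -⅔ - 4/3 = -2)
V(J) = 2*J
f(k) = 4 (f(k) = -2*(-2) = 4)
(8 + 2*f(6))*o(4) + 10 = (8 + 2*4)*4 + 10 = (8 + 8)*4 + 10 = 16*4 + 10 = 64 + 10 = 74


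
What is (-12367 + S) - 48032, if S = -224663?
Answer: -285062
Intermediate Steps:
(-12367 + S) - 48032 = (-12367 - 224663) - 48032 = -237030 - 48032 = -285062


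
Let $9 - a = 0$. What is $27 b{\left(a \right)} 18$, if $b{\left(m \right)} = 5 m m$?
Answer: $196830$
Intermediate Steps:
$a = 9$ ($a = 9 - 0 = 9 + 0 = 9$)
$b{\left(m \right)} = 5 m^{2}$
$27 b{\left(a \right)} 18 = 27 \cdot 5 \cdot 9^{2} \cdot 18 = 27 \cdot 5 \cdot 81 \cdot 18 = 27 \cdot 405 \cdot 18 = 10935 \cdot 18 = 196830$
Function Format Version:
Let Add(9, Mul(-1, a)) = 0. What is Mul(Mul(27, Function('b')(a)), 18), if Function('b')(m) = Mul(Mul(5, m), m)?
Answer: 196830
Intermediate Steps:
a = 9 (a = Add(9, Mul(-1, 0)) = Add(9, 0) = 9)
Function('b')(m) = Mul(5, Pow(m, 2))
Mul(Mul(27, Function('b')(a)), 18) = Mul(Mul(27, Mul(5, Pow(9, 2))), 18) = Mul(Mul(27, Mul(5, 81)), 18) = Mul(Mul(27, 405), 18) = Mul(10935, 18) = 196830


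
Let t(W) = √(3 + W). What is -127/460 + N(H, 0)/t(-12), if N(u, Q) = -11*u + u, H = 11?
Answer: -127/460 + 110*I/3 ≈ -0.27609 + 36.667*I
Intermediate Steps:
N(u, Q) = -10*u
-127/460 + N(H, 0)/t(-12) = -127/460 + (-10*11)/(√(3 - 12)) = -127*1/460 - 110*(-I/3) = -127/460 - 110*(-I/3) = -127/460 - (-110)*I/3 = -127/460 + 110*I/3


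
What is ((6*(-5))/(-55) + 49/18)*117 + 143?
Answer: 11557/22 ≈ 525.32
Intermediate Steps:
((6*(-5))/(-55) + 49/18)*117 + 143 = (-30*(-1/55) + 49*(1/18))*117 + 143 = (6/11 + 49/18)*117 + 143 = (647/198)*117 + 143 = 8411/22 + 143 = 11557/22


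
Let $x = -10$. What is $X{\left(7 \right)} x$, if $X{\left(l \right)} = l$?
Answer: $-70$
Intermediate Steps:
$X{\left(7 \right)} x = 7 \left(-10\right) = -70$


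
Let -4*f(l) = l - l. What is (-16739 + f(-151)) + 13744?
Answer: -2995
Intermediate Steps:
f(l) = 0 (f(l) = -(l - l)/4 = -¼*0 = 0)
(-16739 + f(-151)) + 13744 = (-16739 + 0) + 13744 = -16739 + 13744 = -2995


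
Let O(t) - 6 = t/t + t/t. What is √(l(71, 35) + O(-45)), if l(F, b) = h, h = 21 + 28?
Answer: √57 ≈ 7.5498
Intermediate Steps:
O(t) = 8 (O(t) = 6 + (t/t + t/t) = 6 + (1 + 1) = 6 + 2 = 8)
h = 49
l(F, b) = 49
√(l(71, 35) + O(-45)) = √(49 + 8) = √57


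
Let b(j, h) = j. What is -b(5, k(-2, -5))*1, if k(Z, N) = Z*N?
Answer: -5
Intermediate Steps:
k(Z, N) = N*Z
-b(5, k(-2, -5))*1 = -1*5*1 = -5*1 = -5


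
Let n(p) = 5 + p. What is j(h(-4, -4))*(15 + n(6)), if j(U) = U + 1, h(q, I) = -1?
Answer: 0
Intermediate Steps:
j(U) = 1 + U
j(h(-4, -4))*(15 + n(6)) = (1 - 1)*(15 + (5 + 6)) = 0*(15 + 11) = 0*26 = 0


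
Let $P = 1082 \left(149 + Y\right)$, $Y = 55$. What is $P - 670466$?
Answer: $-449738$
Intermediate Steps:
$P = 220728$ ($P = 1082 \left(149 + 55\right) = 1082 \cdot 204 = 220728$)
$P - 670466 = 220728 - 670466 = -449738$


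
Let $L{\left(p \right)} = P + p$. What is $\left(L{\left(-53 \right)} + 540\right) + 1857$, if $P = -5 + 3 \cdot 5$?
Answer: $2354$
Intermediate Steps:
$P = 10$ ($P = -5 + 15 = 10$)
$L{\left(p \right)} = 10 + p$
$\left(L{\left(-53 \right)} + 540\right) + 1857 = \left(\left(10 - 53\right) + 540\right) + 1857 = \left(-43 + 540\right) + 1857 = 497 + 1857 = 2354$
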